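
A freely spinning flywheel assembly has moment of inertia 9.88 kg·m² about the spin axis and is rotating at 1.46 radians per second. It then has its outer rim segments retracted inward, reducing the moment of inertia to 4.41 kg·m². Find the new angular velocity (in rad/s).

ω₂ ≈ 3.27 rad/s

No external torque acts about the spin axis, so angular momentum is conserved.
ω₂ = I₁ω₁ / I₂ = (9.880)(1.46 rad/s) / (4.410) = 3.271 rad/s.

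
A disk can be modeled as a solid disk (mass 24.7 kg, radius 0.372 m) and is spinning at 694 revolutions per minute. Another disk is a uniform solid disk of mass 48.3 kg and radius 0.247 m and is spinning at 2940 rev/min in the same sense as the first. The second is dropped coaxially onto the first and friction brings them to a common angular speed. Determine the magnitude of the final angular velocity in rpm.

No external torque acts about the common axis, so total angular momentum is conserved.
Moments of inertia: I_A = ½(24.7)(0.372)² = 1.709 kg·m²; I_B = ½(48.3)(0.247)² = 1.473 kg·m².
Taking A's sense as positive: L = (1.709)(694) + (1.473)(2940) = 5518 kg·m²·rpm.
Combined I = 1.709 + 1.473 = 3.182 kg·m².
ω_f = L / I = 5518 / 3.182 = 1734 rpm.

|ω_f| ≈ 1730 rpm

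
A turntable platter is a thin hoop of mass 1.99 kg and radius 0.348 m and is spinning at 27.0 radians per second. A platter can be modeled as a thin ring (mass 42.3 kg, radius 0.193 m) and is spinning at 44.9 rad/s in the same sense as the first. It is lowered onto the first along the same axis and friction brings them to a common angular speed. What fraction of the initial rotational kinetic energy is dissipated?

fraction ≈ 0.0200

No external torque acts about the common axis, so total angular momentum is conserved.
Moments of inertia: I_A = (1.99)(0.348)² = 0.2410 kg·m²; I_B = (42.3)(0.193)² = 1.576 kg·m².
Taking A's sense as positive: L = (0.2410)(27.0) + (1.576)(44.9) = 77.25 kg·m²·rad/s.
Combined I = 0.2410 + 1.576 = 1.817 kg·m².
ω_f = L / I = 77.25 / 1.817 = 42.53 rad/s.
KE_i = ½ΣIω² = 1676 J; KE_f = ½(1.817)(42.53)² = 1643 J.
Fraction dissipated = (KE_i − KE_f)/KE_i = 0.01998.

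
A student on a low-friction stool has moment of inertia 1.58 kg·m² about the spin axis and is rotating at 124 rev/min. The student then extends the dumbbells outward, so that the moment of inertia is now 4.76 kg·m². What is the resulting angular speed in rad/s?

No external torque acts about the spin axis, so angular momentum is conserved.
ω₂ = I₁ω₁ / I₂ = (1.580)(124 rpm) / (4.760) = 41.16 rpm = 4.310 rad/s.

ω₂ ≈ 4.31 rad/s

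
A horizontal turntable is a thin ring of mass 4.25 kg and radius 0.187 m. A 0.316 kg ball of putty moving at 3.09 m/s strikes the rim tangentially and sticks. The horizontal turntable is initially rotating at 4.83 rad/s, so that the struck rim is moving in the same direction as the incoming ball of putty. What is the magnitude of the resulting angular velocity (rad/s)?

About the axle the impulsive forces during the collision are internal, so angular momentum about that axis is conserved.
I_p = (4.25)(0.187)² = 0.1486 kg·m². Taking the sense of the ball of putty's angular momentum as positive, L_{ball} = m v R = (0.316)(3.09)(0.187) = 0.1826 kg·m²/s.
L_i = +I_p ω_p + m v R = +(0.1486)(4.83) + 0.1826 = 0.9004 kg·m²/s.
After sticking, I_f = I_p + m R² = 0.1486 + (0.316)(0.187)² = 0.1597 kg·m².
ω_f = L_i / I_f = 0.9004 / 0.1597 = 5.639 rad/s.

|ω_f| ≈ 5.64 rad/s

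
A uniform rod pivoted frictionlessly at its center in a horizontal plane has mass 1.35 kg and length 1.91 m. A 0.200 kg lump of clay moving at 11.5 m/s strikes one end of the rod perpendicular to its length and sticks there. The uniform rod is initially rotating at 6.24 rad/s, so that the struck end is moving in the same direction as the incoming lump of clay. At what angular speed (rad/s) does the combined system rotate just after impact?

|ω_f| ≈ 8.03 rad/s

About the pivot the impulsive forces during the collision are internal, so angular momentum about that axis is conserved.
I_p = (1/12)(1.35)(1.91)² = 0.4104 kg·m². Taking the sense of the lump of clay's angular momentum as positive, L_{lump} = m v R = (0.200)(11.5)(1.91/2) = 2.197 kg·m²/s.
L_i = +I_p ω_p + m v R = +(0.4104)(6.24) + 2.197 = 4.757 kg·m²/s.
After sticking, I_f = I_p + m R² = 0.4104 + (0.200)(1.91/2)² = 0.5928 kg·m².
ω_f = L_i / I_f = 4.757 / 0.5928 = 8.025 rad/s.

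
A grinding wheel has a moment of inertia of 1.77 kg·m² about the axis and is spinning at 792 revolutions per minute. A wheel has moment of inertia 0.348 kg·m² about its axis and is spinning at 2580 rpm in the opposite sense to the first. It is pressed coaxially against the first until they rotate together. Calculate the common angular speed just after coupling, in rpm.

No external torque acts about the common axis, so total angular momentum is conserved.
Taking A's sense as positive: L = (1.770)(792) − (0.3480)(2580) = 504.0 kg·m²·rpm.
Combined I = 1.770 + 0.3480 = 2.118 kg·m².
ω_f = L / I = 504.0 / 2.118 = 238.0 rpm.

|ω_f| ≈ 238 rpm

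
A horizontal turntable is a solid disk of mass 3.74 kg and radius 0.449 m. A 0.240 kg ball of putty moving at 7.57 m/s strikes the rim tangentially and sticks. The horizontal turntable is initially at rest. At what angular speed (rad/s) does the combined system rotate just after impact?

The axle reaction passes through the axle and exerts no torque about it; angular momentum about the axle is conserved through the impact.
I_p = ½(3.74)(0.449)² = 0.3770 kg·m². Taking the sense of the ball of putty's angular momentum as positive, L_{ball} = m v R = (0.240)(7.57)(0.449) = 0.8157 kg·m²/s.
L_i = 0 + 0.8157 = 0.8157 kg·m²/s.
After sticking, I_f = I_p + m R² = 0.3770 + (0.240)(0.449)² = 0.4254 kg·m².
ω_f = L_i / I_f = 0.8157 / 0.4254 = 1.918 rad/s.

|ω_f| ≈ 1.92 rad/s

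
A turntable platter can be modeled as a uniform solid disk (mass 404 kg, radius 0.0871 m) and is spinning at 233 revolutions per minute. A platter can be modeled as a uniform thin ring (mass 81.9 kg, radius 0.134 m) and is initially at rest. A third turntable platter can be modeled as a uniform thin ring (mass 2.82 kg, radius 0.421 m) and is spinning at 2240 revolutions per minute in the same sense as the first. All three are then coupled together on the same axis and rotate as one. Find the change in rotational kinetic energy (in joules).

No external torque acts about the common axis, so total angular momentum is conserved.
Moments of inertia: I_A = ½(404)(0.0871)² = 1.532 kg·m²; I_B = (81.9)(0.134)² = 1.471 kg·m²; I_C = (2.82)(0.421)² = 0.4998 kg·m².
Taking A's sense as positive: L = (1.532)(233) + (0.4998)(2240) = 1477 kg·m²·rpm.
Combined I = 1.532 + 1.471 + 0.4998 = 3.503 kg·m².
ω_f = L / I = 1477 / 3.503 = 421.6 rpm.
KE_i = ½ΣIω² = 14210 J; KE_f = ½(3.503)(44.15)² = 3413 J.

ΔKE ≈ -10800 J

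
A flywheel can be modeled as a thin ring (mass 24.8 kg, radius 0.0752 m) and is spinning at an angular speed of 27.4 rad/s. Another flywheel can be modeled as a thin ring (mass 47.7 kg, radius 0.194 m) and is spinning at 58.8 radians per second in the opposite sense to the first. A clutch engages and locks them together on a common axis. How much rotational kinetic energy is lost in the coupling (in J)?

ΔKE lost ≈ 483 J

The coupling torques are internal; angular momentum about the shared axis is conserved.
Moments of inertia: I_A = (24.8)(0.0752)² = 0.1402 kg·m²; I_B = (47.7)(0.194)² = 1.795 kg·m².
Taking A's sense as positive: L = (0.1402)(27.4) − (1.795)(58.8) = -101.7 kg·m²·rad/s.
Combined I = 0.1402 + 1.795 = 1.935 kg·m².
ω_f = L / I = -101.7 / 1.935 = -52.55 rad/s.
KE_i = ½ΣIω² = 3156 J; KE_f = ½(1.935)(52.55)² = 2673 J.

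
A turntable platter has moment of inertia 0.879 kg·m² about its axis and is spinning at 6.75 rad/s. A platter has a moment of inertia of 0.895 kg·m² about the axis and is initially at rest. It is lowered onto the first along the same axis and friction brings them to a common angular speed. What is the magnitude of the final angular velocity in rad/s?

The coupling torques are internal; angular momentum about the shared axis is conserved.
Taking A's sense as positive: L = (0.8790)(6.75) = 5.933 kg·m²·rad/s.
Combined I = 0.8790 + 0.8950 = 1.774 kg·m².
ω_f = L / I = 5.933 / 1.774 = 3.345 rad/s.

|ω_f| ≈ 3.34 rad/s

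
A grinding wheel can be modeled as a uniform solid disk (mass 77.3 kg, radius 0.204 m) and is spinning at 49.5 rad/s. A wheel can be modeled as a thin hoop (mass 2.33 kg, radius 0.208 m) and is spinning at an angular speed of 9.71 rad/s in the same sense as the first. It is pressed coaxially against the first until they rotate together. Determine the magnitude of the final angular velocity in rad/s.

|ω_f| ≈ 47.2 rad/s

The coupling torques are internal; angular momentum about the shared axis is conserved.
Moments of inertia: I_A = ½(77.3)(0.204)² = 1.608 kg·m²; I_B = (2.33)(0.208)² = 0.1008 kg·m².
Taking A's sense as positive: L = (1.608)(49.5) + (0.1008)(9.71) = 80.60 kg·m²·rad/s.
Combined I = 1.608 + 0.1008 = 1.709 kg·m².
ω_f = L / I = 80.60 / 1.709 = 47.15 rad/s.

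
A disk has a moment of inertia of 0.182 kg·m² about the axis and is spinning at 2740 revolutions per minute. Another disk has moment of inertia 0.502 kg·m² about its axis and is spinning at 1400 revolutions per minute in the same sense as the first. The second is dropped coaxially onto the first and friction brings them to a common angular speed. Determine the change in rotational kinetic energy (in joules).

ΔKE ≈ -1320 J

No external torque acts about the common axis, so total angular momentum is conserved.
Taking A's sense as positive: L = (0.1820)(2740) + (0.5020)(1400) = 1201 kg·m²·rpm.
Combined I = 0.1820 + 0.5020 = 0.6840 kg·m².
ω_f = L / I = 1201 / 0.6840 = 1757 rpm.
KE_i = ½ΣIω² = 12890 J; KE_f = ½(0.6840)(183.9)² = 11570 J.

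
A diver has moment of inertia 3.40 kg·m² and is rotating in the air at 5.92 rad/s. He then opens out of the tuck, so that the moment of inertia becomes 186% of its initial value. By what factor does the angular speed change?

ω₂/ω₁ ≈ 0.538

Angular momentum about the spin axis is conserved since the torque about it is zero.
I₂ = 1.86 × 3.40 = 6.324 kg·m².
ω₂/ω₁ = I₁/I₂ = 3.400 / 6.324 = 0.5376.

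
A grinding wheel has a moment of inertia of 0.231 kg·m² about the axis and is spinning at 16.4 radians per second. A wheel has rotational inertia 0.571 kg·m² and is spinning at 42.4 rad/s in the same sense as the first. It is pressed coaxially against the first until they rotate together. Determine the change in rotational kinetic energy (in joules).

The coupling torques are internal; angular momentum about the shared axis is conserved.
Taking A's sense as positive: L = (0.2310)(16.4) + (0.5710)(42.4) = 28.00 kg·m²·rad/s.
Combined I = 0.2310 + 0.5710 = 0.8020 kg·m².
ω_f = L / I = 28.00 / 0.8020 = 34.91 rad/s.
KE_i = ½ΣIω² = 544.3 J; KE_f = ½(0.8020)(34.91)² = 488.7 J.

ΔKE ≈ -55.6 J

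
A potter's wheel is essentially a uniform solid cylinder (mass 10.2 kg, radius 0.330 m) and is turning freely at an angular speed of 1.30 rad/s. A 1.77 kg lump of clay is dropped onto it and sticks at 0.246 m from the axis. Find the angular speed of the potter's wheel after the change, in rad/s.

The added mass arrives with no angular momentum about the axis, and any external torque about the axis is negligible, so the system's angular momentum is conserved.
I_p = ½(10.2)(0.330)² = 0.5554 kg·m².
Added inertia Σmr² = (1.77)(0.246)² = 0.1071 kg·m²; I_f = 0.5554 + 0.1071 = 0.6625 kg·m².
ω_f = I_p ω_i / I_f = (0.5554)(1.30) / 0.6625 = 1.090 rad/s.

ω_f ≈ 1.09 rad/s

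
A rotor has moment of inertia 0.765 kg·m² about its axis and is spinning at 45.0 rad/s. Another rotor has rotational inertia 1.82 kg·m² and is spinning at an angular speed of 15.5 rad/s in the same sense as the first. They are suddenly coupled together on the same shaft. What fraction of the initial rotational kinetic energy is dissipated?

No external torque acts about the common axis, so total angular momentum is conserved.
Taking A's sense as positive: L = (0.7650)(45.0) + (1.820)(15.5) = 62.63 kg·m²·rad/s.
Combined I = 0.7650 + 1.820 = 2.585 kg·m².
ω_f = L / I = 62.63 / 2.585 = 24.23 rad/s.
KE_i = ½ΣIω² = 993.2 J; KE_f = ½(2.585)(24.23)² = 758.8 J.
Fraction dissipated = (KE_i − KE_f)/KE_i = 0.2360.

fraction ≈ 0.236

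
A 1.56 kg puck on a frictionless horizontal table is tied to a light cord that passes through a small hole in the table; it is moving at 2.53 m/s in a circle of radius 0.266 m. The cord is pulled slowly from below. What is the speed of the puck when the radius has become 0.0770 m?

v₂ ≈ 8.74 m/s

The only horizontal force on the mass is along the cord (radial), so it exerts no torque about the hole and angular momentum m v r is conserved.
v₂ = v₁ r₁ / r₂ = (2.53)(0.266) / (0.0770) = 8.740 m/s.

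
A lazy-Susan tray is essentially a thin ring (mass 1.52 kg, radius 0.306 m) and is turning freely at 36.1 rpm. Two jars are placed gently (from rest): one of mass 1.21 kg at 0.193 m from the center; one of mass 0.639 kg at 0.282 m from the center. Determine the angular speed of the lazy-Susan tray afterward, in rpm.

ω_f ≈ 21.6 rpm

The added mass arrives with no angular momentum about the center, and any external torque about the center is negligible, so the system's angular momentum is conserved.
I_p = (1.52)(0.306)² = 0.1423 kg·m².
Added inertia Σmr² = (1.21)(0.193)² + (0.639)(0.282)² = 0.09589 kg·m²; I_f = 0.1423 + 0.09589 = 0.2382 kg·m².
ω_f = I_p ω_i / I_f = (0.1423)(36.1) / 0.2382 = 21.57 rpm.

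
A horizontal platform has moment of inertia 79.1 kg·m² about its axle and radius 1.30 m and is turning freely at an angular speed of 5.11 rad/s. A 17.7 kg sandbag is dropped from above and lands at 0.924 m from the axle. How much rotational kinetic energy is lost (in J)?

energy lost ≈ 166 J

The added mass arrives with no angular momentum about the axle, and any external torque about the axle is negligible, so the system's angular momentum is conserved.
Added inertia Σmr² = (17.7)(0.924)² = 15.11 kg·m²; I_f = 79.10 + 15.11 = 94.21 kg·m².
ω_f = I_p ω_i / I_f = (79.10)(5.11) / 94.21 = 4.290 rad/s.
KE_i = ½(79.10)(5.110 rad/s)² = 1033 J; KE_f = ½(94.21)(4.290)² = 867.1 J.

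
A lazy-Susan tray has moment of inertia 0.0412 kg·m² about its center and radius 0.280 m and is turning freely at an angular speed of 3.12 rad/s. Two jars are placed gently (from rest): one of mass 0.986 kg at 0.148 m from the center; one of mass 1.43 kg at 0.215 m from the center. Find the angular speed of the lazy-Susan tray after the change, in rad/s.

No external torque acts about the center; L_before = L_after.
Added inertia Σmr² = (0.986)(0.148)² + (1.43)(0.215)² = 0.08770 kg·m²; I_f = 0.04120 + 0.08770 = 0.1289 kg·m².
ω_f = I_p ω_i / I_f = (0.04120)(3.12) / 0.1289 = 0.9972 rad/s.

ω_f ≈ 0.997 rad/s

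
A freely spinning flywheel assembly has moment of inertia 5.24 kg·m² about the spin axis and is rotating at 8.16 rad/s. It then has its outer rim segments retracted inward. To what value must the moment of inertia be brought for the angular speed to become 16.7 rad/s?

I₂ ≈ 2.56 kg·m²

With no external torque about the axis, L is conserved: I₁ω₁ = I₂ω₂.
I₂ = I₁ω₁ / ω₂ = (5.24)(8.16) / (16.7) = 2.560 kg·m².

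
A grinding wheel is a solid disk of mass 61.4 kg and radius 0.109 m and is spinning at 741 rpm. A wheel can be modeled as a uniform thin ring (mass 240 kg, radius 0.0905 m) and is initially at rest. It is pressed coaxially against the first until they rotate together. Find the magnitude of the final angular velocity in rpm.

|ω_f| ≈ 116 rpm

No external torque acts about the common axis, so total angular momentum is conserved.
Moments of inertia: I_A = ½(61.4)(0.109)² = 0.3647 kg·m²; I_B = (240)(0.0905)² = 1.966 kg·m².
Taking A's sense as positive: L = (0.3647)(741) = 270.3 kg·m²·rpm.
Combined I = 0.3647 + 1.966 = 2.330 kg·m².
ω_f = L / I = 270.3 / 2.330 = 116.0 rpm.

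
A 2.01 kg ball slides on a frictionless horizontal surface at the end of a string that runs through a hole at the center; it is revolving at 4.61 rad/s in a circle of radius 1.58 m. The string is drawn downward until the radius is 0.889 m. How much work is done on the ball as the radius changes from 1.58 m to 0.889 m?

The constraining force is radial, so m r² ω about the center is conserved.
ω₂ = ω₁ (r₁/r₂)² = (4.61)(1.58/0.889)² = 14.56 rad/s.
W = ΔKE = ½m(v₂² − v₁²) = 115.1 J.

W ≈ 115 J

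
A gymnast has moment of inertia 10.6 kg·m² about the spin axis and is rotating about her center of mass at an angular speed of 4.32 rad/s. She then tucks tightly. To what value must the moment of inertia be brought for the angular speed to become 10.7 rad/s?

I₂ ≈ 4.28 kg·m²

Angular momentum about the spin axis is conserved since the torque about it is zero.
I₂ = I₁ω₁ / ω₂ = (10.6)(4.32) / (10.7) = 4.280 kg·m².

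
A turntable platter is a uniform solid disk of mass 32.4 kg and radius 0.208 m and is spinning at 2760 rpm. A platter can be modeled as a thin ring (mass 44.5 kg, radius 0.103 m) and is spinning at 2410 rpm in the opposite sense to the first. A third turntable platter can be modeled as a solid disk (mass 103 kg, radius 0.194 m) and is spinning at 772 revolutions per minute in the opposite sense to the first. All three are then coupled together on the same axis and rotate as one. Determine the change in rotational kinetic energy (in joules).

ΔKE ≈ -49800 J

No external torque acts about the common axis, so total angular momentum is conserved.
Moments of inertia: I_A = ½(32.4)(0.208)² = 0.7009 kg·m²; I_B = (44.5)(0.103)² = 0.4721 kg·m²; I_C = ½(103)(0.194)² = 1.938 kg·m².
Taking A's sense as positive: L = (0.7009)(2760) − (0.4721)(2410) − (1.938)(772) = -699.7 kg·m²·rpm.
Combined I = 0.7009 + 0.4721 + 1.938 = 3.111 kg·m².
ω_f = L / I = -699.7 / 3.111 = -224.9 rpm.
KE_i = ½ΣIω² = 50640 J; KE_f = ½(3.111)(23.55)² = 862.8 J.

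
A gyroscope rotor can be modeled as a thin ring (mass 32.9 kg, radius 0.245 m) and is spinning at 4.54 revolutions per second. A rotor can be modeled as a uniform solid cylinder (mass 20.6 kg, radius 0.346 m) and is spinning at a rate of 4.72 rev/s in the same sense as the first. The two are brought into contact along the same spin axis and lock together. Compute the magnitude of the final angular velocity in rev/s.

|ω_f| ≈ 4.61 rev/s

The coupling torques are internal; angular momentum about the shared axis is conserved.
Moments of inertia: I_A = (32.9)(0.245)² = 1.975 kg·m²; I_B = ½(20.6)(0.346)² = 1.233 kg·m².
Taking A's sense as positive: L = (1.975)(4.54) + (1.233)(4.72) = 14.79 kg·m²·rev/s.
Combined I = 1.975 + 1.233 = 3.208 kg·m².
ω_f = L / I = 14.79 / 3.208 = 4.609 rev/s.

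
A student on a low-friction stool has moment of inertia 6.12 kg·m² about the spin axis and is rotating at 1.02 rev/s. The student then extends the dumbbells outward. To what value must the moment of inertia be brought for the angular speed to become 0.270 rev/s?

I₂ ≈ 23.1 kg·m²

Angular momentum about the spin axis is conserved since the torque about it is zero.
I₂ = I₁ω₁ / ω₂ = (6.12)(1.02) / (0.270) = 23.12 kg·m².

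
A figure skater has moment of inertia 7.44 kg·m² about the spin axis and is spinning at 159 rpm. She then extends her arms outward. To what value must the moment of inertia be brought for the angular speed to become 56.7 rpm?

I₂ ≈ 20.9 kg·m²

With no external torque about the axis, L is conserved: I₁ω₁ = I₂ω₂.
I₂ = I₁ω₁ / ω₂ = (7.44)(159) / (56.7) = 20.86 kg·m².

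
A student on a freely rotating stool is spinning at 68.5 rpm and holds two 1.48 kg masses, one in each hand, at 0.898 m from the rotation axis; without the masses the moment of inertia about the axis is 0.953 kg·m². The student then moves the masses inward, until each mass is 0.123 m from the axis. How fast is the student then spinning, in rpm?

Angular momentum about the spin axis is conserved since the torque about it is zero.
I₁ = 0.953 + 2(1.48)(0.898)² = 3.340 kg·m²; I₂ = 0.953 + 2(1.48)(0.123)² = 0.9978 kg·m².
ω₂ = I₁ω₁ / I₂ = (3.340)(68.5 rpm) / (0.9978) = 229.3 rpm.

ω₂ ≈ 229 rpm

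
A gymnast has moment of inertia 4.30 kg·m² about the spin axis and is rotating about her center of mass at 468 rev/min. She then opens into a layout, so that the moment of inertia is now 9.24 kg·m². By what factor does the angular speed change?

ω₂/ω₁ ≈ 0.465

With no external torque about the axis, L is conserved: I₁ω₁ = I₂ω₂.
ω₂/ω₁ = I₁/I₂ = 4.300 / 9.240 = 0.4654.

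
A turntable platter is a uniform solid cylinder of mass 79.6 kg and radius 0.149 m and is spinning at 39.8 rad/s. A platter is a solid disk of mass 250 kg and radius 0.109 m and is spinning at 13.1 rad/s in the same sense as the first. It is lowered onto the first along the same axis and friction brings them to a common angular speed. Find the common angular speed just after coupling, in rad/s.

No external torque acts about the common axis, so total angular momentum is conserved.
Moments of inertia: I_A = ½(79.6)(0.149)² = 0.8836 kg·m²; I_B = ½(250)(0.109)² = 1.485 kg·m².
Taking A's sense as positive: L = (0.8836)(39.8) + (1.485)(13.1) = 54.62 kg·m²·rad/s.
Combined I = 0.8836 + 1.485 = 2.369 kg·m².
ω_f = L / I = 54.62 / 2.369 = 23.06 rad/s.

|ω_f| ≈ 23.1 rad/s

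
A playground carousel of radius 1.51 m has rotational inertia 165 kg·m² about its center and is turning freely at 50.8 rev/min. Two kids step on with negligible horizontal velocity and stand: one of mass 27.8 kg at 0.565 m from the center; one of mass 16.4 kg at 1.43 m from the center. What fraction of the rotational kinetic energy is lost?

fraction ≈ 0.204

The added mass arrives with no angular momentum about the center, and any external torque about the center is negligible, so the system's angular momentum is conserved.
Added inertia Σmr² = (27.8)(0.565)² + (16.4)(1.43)² = 42.41 kg·m²; I_f = 165.0 + 42.41 = 207.4 kg·m².
ω_f = I_p ω_i / I_f = (165.0)(50.8) / 207.4 = 40.41 rpm.
KE_i = ½(165.0)(5.320 rad/s)² = 2335 J; KE_f = ½(207.4)(4.232)² = 1857 J.
Fraction lost = 0.2045.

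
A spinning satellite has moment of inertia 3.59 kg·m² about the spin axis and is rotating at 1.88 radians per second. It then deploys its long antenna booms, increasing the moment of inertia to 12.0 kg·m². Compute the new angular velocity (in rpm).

ω₂ ≈ 5.37 rpm

Angular momentum about the spin axis is conserved since the torque about it is zero.
ω₂ = I₁ω₁ / I₂ = (3.590)(1.88 rad/s) / (12.00) = 0.5624 rad/s = 5.371 rpm.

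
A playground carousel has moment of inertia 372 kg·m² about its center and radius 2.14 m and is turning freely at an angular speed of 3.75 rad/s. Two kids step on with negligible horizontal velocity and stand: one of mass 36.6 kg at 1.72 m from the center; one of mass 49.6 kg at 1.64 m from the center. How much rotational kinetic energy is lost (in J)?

energy lost ≈ 1030 J

The added mass arrives with no angular momentum about the center, and any external torque about the center is negligible, so the system's angular momentum is conserved.
Added inertia Σmr² = (36.6)(1.72)² + (49.6)(1.64)² = 241.7 kg·m²; I_f = 372.0 + 241.7 = 613.7 kg·m².
ω_f = I_p ω_i / I_f = (372.0)(3.75) / 613.7 = 2.273 rad/s.
KE_i = ½(372.0)(3.750 rad/s)² = 2616 J; KE_f = ½(613.7)(2.273)² = 1586 J.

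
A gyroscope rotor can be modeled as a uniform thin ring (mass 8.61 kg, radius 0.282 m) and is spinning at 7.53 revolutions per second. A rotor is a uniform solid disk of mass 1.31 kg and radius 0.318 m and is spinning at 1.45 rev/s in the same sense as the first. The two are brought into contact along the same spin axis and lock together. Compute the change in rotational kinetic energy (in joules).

No external torque acts about the common axis, so total angular momentum is conserved.
Moments of inertia: I_A = (8.61)(0.282)² = 0.6847 kg·m²; I_B = ½(1.31)(0.318)² = 0.06624 kg·m².
Taking A's sense as positive: L = (0.6847)(7.53) + (0.06624)(1.45) = 5.252 kg·m²·rev/s.
Combined I = 0.6847 + 0.06624 = 0.7509 kg·m².
ω_f = L / I = 5.252 / 0.7509 = 6.994 rev/s.
KE_i = ½ΣIω² = 769.1 J; KE_f = ½(0.7509)(43.94)² = 725.0 J.

ΔKE ≈ -44.1 J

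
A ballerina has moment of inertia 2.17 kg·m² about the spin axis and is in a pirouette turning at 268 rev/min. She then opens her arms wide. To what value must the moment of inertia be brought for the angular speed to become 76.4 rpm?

I₂ ≈ 7.61 kg·m²

With no external torque about the axis, L is conserved: I₁ω₁ = I₂ω₂.
I₂ = I₁ω₁ / ω₂ = (2.17)(268) / (76.4) = 7.612 kg·m².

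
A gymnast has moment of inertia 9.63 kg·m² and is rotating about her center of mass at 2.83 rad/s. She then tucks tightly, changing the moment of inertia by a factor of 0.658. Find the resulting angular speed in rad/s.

ω₂ ≈ 4.30 rad/s

With no external torque about the axis, L is conserved: I₁ω₁ = I₂ω₂.
I₂ = 0.658 × 9.63 = 6.337 kg·m².
ω₂ = I₁ω₁ / I₂ = (9.630)(2.83 rad/s) / (6.337) = 4.301 rad/s.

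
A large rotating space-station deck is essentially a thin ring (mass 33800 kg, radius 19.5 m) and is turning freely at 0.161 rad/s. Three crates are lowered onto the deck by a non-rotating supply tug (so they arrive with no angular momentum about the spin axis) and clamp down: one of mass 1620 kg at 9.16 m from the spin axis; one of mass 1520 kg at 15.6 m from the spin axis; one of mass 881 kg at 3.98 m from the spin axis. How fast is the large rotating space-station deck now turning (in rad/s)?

The added mass arrives with no angular momentum about the spin axis, and any external torque about the spin axis is negligible, so the system's angular momentum is conserved.
I_p = (33800)(19.5)² = 1.285e+07 kg·m².
Added inertia Σmr² = (1620)(9.16)² + (1520)(15.6)² + (881)(3.98)² = 5.198e+05 kg·m²; I_f = 1.285e+07 + 5.198e+05 = 1.337e+07 kg·m².
ω_f = I_p ω_i / I_f = (1.285e+07)(0.161) / 1.337e+07 = 0.1547 rad/s.

ω_f ≈ 0.155 rad/s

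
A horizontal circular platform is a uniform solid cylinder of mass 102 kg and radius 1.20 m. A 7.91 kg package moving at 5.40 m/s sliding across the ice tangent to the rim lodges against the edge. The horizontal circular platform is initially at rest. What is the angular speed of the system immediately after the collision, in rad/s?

About the central axle the impulsive forces during the collision are internal, so angular momentum about that axis is conserved.
I_p = ½(102)(1.20)² = 73.44 kg·m². Taking the sense of the package's angular momentum as positive, L_{package} = m v R = (7.91)(5.40)(1.20) = 51.26 kg·m²/s.
L_i = 0 + 51.26 = 51.26 kg·m²/s.
After sticking, I_f = I_p + m R² = 73.44 + (7.91)(1.20)² = 84.83 kg·m².
ω_f = L_i / I_f = 51.26 / 84.83 = 0.6042 rad/s.

|ω_f| ≈ 0.604 rad/s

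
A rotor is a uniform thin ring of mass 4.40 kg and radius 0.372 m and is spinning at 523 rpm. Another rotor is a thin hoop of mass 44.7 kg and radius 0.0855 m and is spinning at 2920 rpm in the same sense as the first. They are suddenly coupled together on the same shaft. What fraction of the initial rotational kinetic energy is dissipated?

fraction ≈ 0.414

No external torque acts about the common axis, so total angular momentum is conserved.
Moments of inertia: I_A = (4.40)(0.372)² = 0.6089 kg·m²; I_B = (44.7)(0.0855)² = 0.3268 kg·m².
Taking A's sense as positive: L = (0.6089)(523) + (0.3268)(2920) = 1273 kg·m²·rpm.
Combined I = 0.6089 + 0.3268 = 0.9357 kg·m².
ω_f = L / I = 1273 / 0.9357 = 1360 rpm.
KE_i = ½ΣIω² = 16190 J; KE_f = ½(0.9357)(142.4)² = 9491 J.
Fraction dissipated = (KE_i − KE_f)/KE_i = 0.4138.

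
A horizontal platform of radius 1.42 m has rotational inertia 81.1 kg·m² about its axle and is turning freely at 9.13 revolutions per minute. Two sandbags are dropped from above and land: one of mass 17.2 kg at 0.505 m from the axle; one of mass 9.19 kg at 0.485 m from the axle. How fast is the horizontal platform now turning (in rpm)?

No external torque acts about the axle; L_before = L_after.
Added inertia Σmr² = (17.2)(0.505)² + (9.19)(0.485)² = 6.548 kg·m²; I_f = 81.10 + 6.548 = 87.65 kg·m².
ω_f = I_p ω_i / I_f = (81.10)(9.13) / 87.65 = 8.448 rpm.

ω_f ≈ 8.45 rpm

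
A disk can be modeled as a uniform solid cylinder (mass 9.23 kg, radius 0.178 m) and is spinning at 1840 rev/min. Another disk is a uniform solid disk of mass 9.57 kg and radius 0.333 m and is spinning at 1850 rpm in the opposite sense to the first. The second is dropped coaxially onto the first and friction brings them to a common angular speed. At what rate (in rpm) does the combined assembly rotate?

|ω_f| ≈ 1050 rpm

The coupling torques are internal; angular momentum about the shared axis is conserved.
Moments of inertia: I_A = ½(9.23)(0.178)² = 0.1462 kg·m²; I_B = ½(9.57)(0.333)² = 0.5306 kg·m².
Taking A's sense as positive: L = (0.1462)(1840) − (0.5306)(1850) = -712.6 kg·m²·rpm.
Combined I = 0.1462 + 0.5306 = 0.6768 kg·m².
ω_f = L / I = -712.6 / 0.6768 = -1053 rpm.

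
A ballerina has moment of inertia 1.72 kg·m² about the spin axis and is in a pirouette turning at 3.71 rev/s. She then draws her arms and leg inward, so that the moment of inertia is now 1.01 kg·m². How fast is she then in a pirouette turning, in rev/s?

ω₂ ≈ 6.32 rev/s

Angular momentum about the spin axis is conserved since the torque about it is zero.
ω₂ = I₁ω₁ / I₂ = (1.720)(3.71 rev/s) / (1.010) = 6.318 rev/s.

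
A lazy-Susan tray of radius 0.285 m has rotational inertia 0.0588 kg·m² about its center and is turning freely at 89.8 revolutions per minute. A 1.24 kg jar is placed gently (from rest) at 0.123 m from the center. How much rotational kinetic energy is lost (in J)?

The added mass arrives with no angular momentum about the center, and any external torque about the center is negligible, so the system's angular momentum is conserved.
Added inertia Σmr² = (1.24)(0.123)² = 0.01876 kg·m²; I_f = 0.05880 + 0.01876 = 0.07756 kg·m².
ω_f = I_p ω_i / I_f = (0.05880)(89.8) / 0.07756 = 68.08 rpm.
KE_i = ½(0.05880)(9.404 rad/s)² = 2.600 J; KE_f = ½(0.07756)(7.129)² = 1.971 J.

energy lost ≈ 0.629 J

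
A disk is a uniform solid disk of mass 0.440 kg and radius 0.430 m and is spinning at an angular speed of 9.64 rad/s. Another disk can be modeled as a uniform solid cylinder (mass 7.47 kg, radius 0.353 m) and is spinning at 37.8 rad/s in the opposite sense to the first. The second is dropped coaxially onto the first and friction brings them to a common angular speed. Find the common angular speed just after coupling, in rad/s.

|ω_f| ≈ 34.0 rad/s

No external torque acts about the common axis, so total angular momentum is conserved.
Moments of inertia: I_A = ½(0.440)(0.430)² = 0.04068 kg·m²; I_B = ½(7.47)(0.353)² = 0.4654 kg·m².
Taking A's sense as positive: L = (0.04068)(9.64) − (0.4654)(37.8) = -17.20 kg·m²·rad/s.
Combined I = 0.04068 + 0.4654 = 0.5061 kg·m².
ω_f = L / I = -17.20 / 0.5061 = -33.99 rad/s.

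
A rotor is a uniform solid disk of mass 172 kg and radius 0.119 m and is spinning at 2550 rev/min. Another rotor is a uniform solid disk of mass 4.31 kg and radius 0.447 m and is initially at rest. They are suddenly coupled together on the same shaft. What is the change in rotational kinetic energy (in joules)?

The coupling torques are internal; angular momentum about the shared axis is conserved.
Moments of inertia: I_A = ½(172)(0.119)² = 1.218 kg·m²; I_B = ½(4.31)(0.447)² = 0.4306 kg·m².
Taking A's sense as positive: L = (1.218)(2550) = 3106 kg·m²·rpm.
Combined I = 1.218 + 0.4306 = 1.648 kg·m².
ω_f = L / I = 3106 / 1.648 = 1884 rpm.
KE_i = ½ΣIω² = 43420 J; KE_f = ½(1.648)(197.3)² = 32080 J.

ΔKE ≈ -11300 J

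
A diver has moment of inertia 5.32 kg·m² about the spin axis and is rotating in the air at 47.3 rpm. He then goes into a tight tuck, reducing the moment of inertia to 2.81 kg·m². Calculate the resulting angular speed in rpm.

ω₂ ≈ 89.6 rpm

With no external torque about the axis, L is conserved: I₁ω₁ = I₂ω₂.
ω₂ = I₁ω₁ / I₂ = (5.320)(47.3 rpm) / (2.810) = 89.55 rpm.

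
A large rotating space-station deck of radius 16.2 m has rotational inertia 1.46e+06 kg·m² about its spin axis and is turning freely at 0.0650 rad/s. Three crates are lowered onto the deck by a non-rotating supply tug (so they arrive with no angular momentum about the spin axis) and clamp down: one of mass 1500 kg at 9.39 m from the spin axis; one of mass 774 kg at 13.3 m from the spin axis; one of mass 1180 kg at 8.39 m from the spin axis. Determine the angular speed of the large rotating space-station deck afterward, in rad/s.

No external torque acts about the spin axis; L_before = L_after.
Added inertia Σmr² = (1500)(9.39)² + (774)(13.3)² + (1180)(8.39)² = 3.522e+05 kg·m²; I_f = 1.460e+06 + 3.522e+05 = 1.812e+06 kg·m².
ω_f = I_p ω_i / I_f = (1.460e+06)(0.0650) / 1.812e+06 = 0.05237 rad/s.

ω_f ≈ 0.0524 rad/s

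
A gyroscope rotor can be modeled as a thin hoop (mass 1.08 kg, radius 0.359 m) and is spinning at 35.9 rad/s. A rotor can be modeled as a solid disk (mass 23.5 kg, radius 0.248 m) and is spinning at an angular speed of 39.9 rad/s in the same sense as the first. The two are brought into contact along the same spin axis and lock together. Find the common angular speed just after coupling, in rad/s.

|ω_f| ≈ 39.3 rad/s

No external torque acts about the common axis, so total angular momentum is conserved.
Moments of inertia: I_A = (1.08)(0.359)² = 0.1392 kg·m²; I_B = ½(23.5)(0.248)² = 0.7227 kg·m².
Taking A's sense as positive: L = (0.1392)(35.9) + (0.7227)(39.9) = 33.83 kg·m²·rad/s.
Combined I = 0.1392 + 0.7227 = 0.8619 kg·m².
ω_f = L / I = 33.83 / 0.8619 = 39.25 rad/s.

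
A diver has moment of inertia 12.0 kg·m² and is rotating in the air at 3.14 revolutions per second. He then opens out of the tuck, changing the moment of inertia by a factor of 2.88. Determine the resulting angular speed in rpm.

ω₂ ≈ 65.4 rpm

Angular momentum about the spin axis is conserved since the torque about it is zero.
I₂ = 2.88 × 12.0 = 34.56 kg·m².
ω₂ = I₁ω₁ / I₂ = (12.00)(3.14 rev/s) / (34.56) = 1.090 rev/s = 65.42 rpm.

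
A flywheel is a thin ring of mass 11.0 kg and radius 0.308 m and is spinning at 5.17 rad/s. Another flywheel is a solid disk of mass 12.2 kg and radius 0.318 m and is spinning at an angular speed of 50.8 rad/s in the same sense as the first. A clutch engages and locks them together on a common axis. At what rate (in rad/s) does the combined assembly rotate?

No external torque acts about the common axis, so total angular momentum is conserved.
Moments of inertia: I_A = (11.0)(0.308)² = 1.044 kg·m²; I_B = ½(12.2)(0.318)² = 0.6169 kg·m².
Taking A's sense as positive: L = (1.044)(5.17) + (0.6169)(50.8) = 36.73 kg·m²·rad/s.
Combined I = 1.044 + 0.6169 = 1.660 kg·m².
ω_f = L / I = 36.73 / 1.660 = 22.12 rad/s.

|ω_f| ≈ 22.1 rad/s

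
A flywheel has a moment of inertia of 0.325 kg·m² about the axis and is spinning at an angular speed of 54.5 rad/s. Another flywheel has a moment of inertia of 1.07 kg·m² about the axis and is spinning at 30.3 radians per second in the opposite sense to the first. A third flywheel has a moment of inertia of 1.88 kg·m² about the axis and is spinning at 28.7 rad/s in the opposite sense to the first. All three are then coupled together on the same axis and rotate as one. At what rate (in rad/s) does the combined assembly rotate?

|ω_f| ≈ 21.0 rad/s

No external torque acts about the common axis, so total angular momentum is conserved.
Taking A's sense as positive: L = (0.3250)(54.5) − (1.070)(30.3) − (1.880)(28.7) = -68.66 kg·m²·rad/s.
Combined I = 0.3250 + 1.070 + 1.880 = 3.275 kg·m².
ω_f = L / I = -68.66 / 3.275 = -20.97 rad/s.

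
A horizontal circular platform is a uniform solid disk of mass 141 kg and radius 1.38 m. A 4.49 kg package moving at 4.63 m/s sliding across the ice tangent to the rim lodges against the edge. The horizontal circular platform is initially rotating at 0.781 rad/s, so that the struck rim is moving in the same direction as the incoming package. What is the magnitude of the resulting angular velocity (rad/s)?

About the central axle the impulsive forces during the collision are internal, so angular momentum about that axis is conserved.
I_p = ½(141)(1.38)² = 134.3 kg·m². Taking the sense of the package's angular momentum as positive, L_{package} = m v R = (4.49)(4.63)(1.38) = 28.69 kg·m²/s.
L_i = +I_p ω_p + m v R = +(134.3)(0.781) + 28.69 = 133.5 kg·m²/s.
After sticking, I_f = I_p + m R² = 134.3 + (4.49)(1.38)² = 142.8 kg·m².
ω_f = L_i / I_f = 133.5 / 142.8 = 0.9351 rad/s.

|ω_f| ≈ 0.935 rad/s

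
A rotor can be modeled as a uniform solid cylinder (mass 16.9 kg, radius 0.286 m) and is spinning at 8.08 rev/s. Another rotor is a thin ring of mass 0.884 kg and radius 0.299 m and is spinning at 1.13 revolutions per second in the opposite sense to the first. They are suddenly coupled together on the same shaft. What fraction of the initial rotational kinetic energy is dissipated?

The coupling torques are internal; angular momentum about the shared axis is conserved.
Moments of inertia: I_A = ½(16.9)(0.286)² = 0.6912 kg·m²; I_B = (0.884)(0.299)² = 0.07903 kg·m².
Taking A's sense as positive: L = (0.6912)(8.08) − (0.07903)(1.13) = 5.495 kg·m²·rev/s.
Combined I = 0.6912 + 0.07903 = 0.7702 kg·m².
ω_f = L / I = 5.495 / 0.7702 = 7.135 rev/s.
KE_i = ½ΣIω² = 892.7 J; KE_f = ½(0.7702)(44.83)² = 774.0 J.
Fraction dissipated = (KE_i − KE_f)/KE_i = 0.1330.

fraction ≈ 0.133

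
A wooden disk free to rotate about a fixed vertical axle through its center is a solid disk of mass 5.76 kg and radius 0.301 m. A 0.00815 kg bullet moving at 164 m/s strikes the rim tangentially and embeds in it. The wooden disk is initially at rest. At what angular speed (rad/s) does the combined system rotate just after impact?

About the axle the impulsive forces during the collision are internal, so angular momentum about that axis is conserved.
I_p = ½(5.76)(0.301)² = 0.2609 kg·m². Taking the sense of the bullet's angular momentum as positive, L_{bullet} = m v R = (0.00815)(164)(0.301) = 0.4023 kg·m²/s.
L_i = 0 + 0.4023 = 0.4023 kg·m²/s.
After sticking, I_f = I_p + m R² = 0.2609 + (0.00815)(0.301)² = 0.2617 kg·m².
ω_f = L_i / I_f = 0.4023 / 0.2617 = 1.538 rad/s.

|ω_f| ≈ 1.54 rad/s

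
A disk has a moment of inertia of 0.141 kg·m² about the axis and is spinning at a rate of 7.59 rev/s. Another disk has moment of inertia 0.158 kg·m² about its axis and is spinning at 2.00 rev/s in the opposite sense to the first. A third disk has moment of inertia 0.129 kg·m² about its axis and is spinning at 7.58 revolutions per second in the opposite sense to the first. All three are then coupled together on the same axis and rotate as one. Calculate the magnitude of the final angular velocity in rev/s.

|ω_f| ≈ 0.523 rev/s

The coupling torques are internal; angular momentum about the shared axis is conserved.
Taking A's sense as positive: L = (0.1410)(7.59) − (0.1580)(2.00) − (0.1290)(7.58) = -0.2236 kg·m²·rev/s.
Combined I = 0.1410 + 0.1580 + 0.1290 = 0.4280 kg·m².
ω_f = L / I = -0.2236 / 0.4280 = -0.5225 rev/s.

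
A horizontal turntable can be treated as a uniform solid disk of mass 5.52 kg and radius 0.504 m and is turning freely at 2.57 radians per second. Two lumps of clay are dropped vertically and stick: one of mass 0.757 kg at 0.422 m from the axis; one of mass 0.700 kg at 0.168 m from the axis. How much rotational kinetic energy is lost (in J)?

No external torque acts about the axis; L_before = L_after.
I_p = ½(5.52)(0.504)² = 0.7011 kg·m².
Added inertia Σmr² = (0.757)(0.422)² + (0.700)(0.168)² = 0.1546 kg·m²; I_f = 0.7011 + 0.1546 = 0.8557 kg·m².
ω_f = I_p ω_i / I_f = (0.7011)(2.57) / 0.8557 = 2.106 rad/s.
KE_i = ½(0.7011)(2.570 rad/s)² = 2.315 J; KE_f = ½(0.8557)(2.106)² = 1.897 J.

energy lost ≈ 0.418 J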